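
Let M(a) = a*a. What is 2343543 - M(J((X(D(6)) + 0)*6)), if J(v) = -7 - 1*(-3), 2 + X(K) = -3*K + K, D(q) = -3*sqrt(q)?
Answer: 2343527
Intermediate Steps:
X(K) = -2 - 2*K (X(K) = -2 + (-3*K + K) = -2 - 2*K)
J(v) = -4 (J(v) = -7 + 3 = -4)
M(a) = a**2
2343543 - M(J((X(D(6)) + 0)*6)) = 2343543 - 1*(-4)**2 = 2343543 - 1*16 = 2343543 - 16 = 2343527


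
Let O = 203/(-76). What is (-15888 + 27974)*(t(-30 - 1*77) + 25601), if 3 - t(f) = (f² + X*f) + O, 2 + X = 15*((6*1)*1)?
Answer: 10826632757/38 ≈ 2.8491e+8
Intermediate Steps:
X = 88 (X = -2 + 15*((6*1)*1) = -2 + 15*(6*1) = -2 + 15*6 = -2 + 90 = 88)
O = -203/76 (O = 203*(-1/76) = -203/76 ≈ -2.6711)
t(f) = 431/76 - f² - 88*f (t(f) = 3 - ((f² + 88*f) - 203/76) = 3 - (-203/76 + f² + 88*f) = 3 + (203/76 - f² - 88*f) = 431/76 - f² - 88*f)
(-15888 + 27974)*(t(-30 - 1*77) + 25601) = (-15888 + 27974)*((431/76 - (-30 - 1*77)² - 88*(-30 - 1*77)) + 25601) = 12086*((431/76 - (-30 - 77)² - 88*(-30 - 77)) + 25601) = 12086*((431/76 - 1*(-107)² - 88*(-107)) + 25601) = 12086*((431/76 - 1*11449 + 9416) + 25601) = 12086*((431/76 - 11449 + 9416) + 25601) = 12086*(-154077/76 + 25601) = 12086*(1791599/76) = 10826632757/38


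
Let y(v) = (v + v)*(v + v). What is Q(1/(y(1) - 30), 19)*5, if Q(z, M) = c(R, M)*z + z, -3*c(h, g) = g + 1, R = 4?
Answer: 85/78 ≈ 1.0897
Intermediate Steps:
c(h, g) = -⅓ - g/3 (c(h, g) = -(g + 1)/3 = -(1 + g)/3 = -⅓ - g/3)
y(v) = 4*v² (y(v) = (2*v)*(2*v) = 4*v²)
Q(z, M) = z + z*(-⅓ - M/3) (Q(z, M) = (-⅓ - M/3)*z + z = z*(-⅓ - M/3) + z = z + z*(-⅓ - M/3))
Q(1/(y(1) - 30), 19)*5 = ((2 - 1*19)/(3*(4*1² - 30)))*5 = ((2 - 19)/(3*(4*1 - 30)))*5 = ((⅓)*(-17)/(4 - 30))*5 = ((⅓)*(-17)/(-26))*5 = ((⅓)*(-1/26)*(-17))*5 = (17/78)*5 = 85/78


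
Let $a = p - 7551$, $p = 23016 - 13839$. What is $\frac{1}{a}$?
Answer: $\frac{1}{1626} \approx 0.00061501$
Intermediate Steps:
$p = 9177$ ($p = 23016 - 13839 = 9177$)
$a = 1626$ ($a = 9177 - 7551 = 1626$)
$\frac{1}{a} = \frac{1}{1626}$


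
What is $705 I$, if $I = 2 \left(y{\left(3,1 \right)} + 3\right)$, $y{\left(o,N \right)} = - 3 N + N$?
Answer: $1410$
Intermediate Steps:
$y{\left(o,N \right)} = - 2 N$
$I = 2$ ($I = 2 \left(\left(-2\right) 1 + 3\right) = 2 \left(-2 + 3\right) = 2 \cdot 1 = 2$)
$705 I = 705 \cdot 2 = 1410$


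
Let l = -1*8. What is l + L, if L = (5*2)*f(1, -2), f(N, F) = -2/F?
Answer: 2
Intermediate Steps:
l = -8
L = 10 (L = (5*2)*(-2/(-2)) = 10*(-2*(-½)) = 10*1 = 10)
l + L = -8 + 10 = 2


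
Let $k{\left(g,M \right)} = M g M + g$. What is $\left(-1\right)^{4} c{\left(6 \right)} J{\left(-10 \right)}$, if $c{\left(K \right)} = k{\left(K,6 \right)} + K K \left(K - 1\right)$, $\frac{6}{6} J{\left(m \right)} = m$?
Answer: $-4020$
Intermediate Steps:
$J{\left(m \right)} = m$
$k{\left(g,M \right)} = g + g M^{2}$ ($k{\left(g,M \right)} = g M^{2} + g = g + g M^{2}$)
$c{\left(K \right)} = 37 K + K^{2} \left(-1 + K\right)$ ($c{\left(K \right)} = K \left(1 + 6^{2}\right) + K K \left(K - 1\right) = K \left(1 + 36\right) + K K \left(-1 + K\right) = K 37 + K^{2} \left(-1 + K\right) = 37 K + K^{2} \left(-1 + K\right)$)
$\left(-1\right)^{4} c{\left(6 \right)} J{\left(-10 \right)} = \left(-1\right)^{4} \cdot 6 \left(37 + 6^{2} - 6\right) \left(-10\right) = 1 \cdot 6 \left(37 + 36 - 6\right) \left(-10\right) = 1 \cdot 6 \cdot 67 \left(-10\right) = 1 \cdot 402 \left(-10\right) = 402 \left(-10\right) = -4020$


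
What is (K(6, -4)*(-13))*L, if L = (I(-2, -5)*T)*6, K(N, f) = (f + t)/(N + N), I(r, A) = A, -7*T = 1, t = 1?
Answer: 195/14 ≈ 13.929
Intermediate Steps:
T = -1/7 (T = -1/7*1 = -1/7 ≈ -0.14286)
K(N, f) = (1 + f)/(2*N) (K(N, f) = (f + 1)/(N + N) = (1 + f)/((2*N)) = (1 + f)*(1/(2*N)) = (1 + f)/(2*N))
L = 30/7 (L = -5*(-1/7)*6 = (5/7)*6 = 30/7 ≈ 4.2857)
(K(6, -4)*(-13))*L = (((1/2)*(1 - 4)/6)*(-13))*(30/7) = (((1/2)*(1/6)*(-3))*(-13))*(30/7) = -1/4*(-13)*(30/7) = (13/4)*(30/7) = 195/14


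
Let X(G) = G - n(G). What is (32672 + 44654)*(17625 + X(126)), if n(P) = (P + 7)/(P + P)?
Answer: 24706314271/18 ≈ 1.3726e+9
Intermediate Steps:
n(P) = (7 + P)/(2*P) (n(P) = (7 + P)/((2*P)) = (7 + P)*(1/(2*P)) = (7 + P)/(2*P))
X(G) = G - (7 + G)/(2*G)
(32672 + 44654)*(17625 + X(126)) = (32672 + 44654)*(17625 + (-½ + 126 - 7/2/126)) = 77326*(17625 + (-½ + 126 - 7/2*1/126)) = 77326*(17625 + (-½ + 126 - 1/36)) = 77326*(17625 + 4517/36) = 77326*(639017/36) = 24706314271/18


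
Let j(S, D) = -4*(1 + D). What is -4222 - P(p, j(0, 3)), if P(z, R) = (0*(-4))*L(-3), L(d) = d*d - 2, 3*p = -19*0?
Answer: -4222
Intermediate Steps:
j(S, D) = -4 - 4*D
p = 0 (p = (-19*0)/3 = (1/3)*0 = 0)
L(d) = -2 + d**2 (L(d) = d**2 - 2 = -2 + d**2)
P(z, R) = 0 (P(z, R) = (0*(-4))*(-2 + (-3)**2) = 0*(-2 + 9) = 0*7 = 0)
-4222 - P(p, j(0, 3)) = -4222 - 1*0 = -4222 + 0 = -4222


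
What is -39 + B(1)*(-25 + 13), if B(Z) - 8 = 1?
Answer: -147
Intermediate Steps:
B(Z) = 9 (B(Z) = 8 + 1 = 9)
-39 + B(1)*(-25 + 13) = -39 + 9*(-25 + 13) = -39 + 9*(-12) = -39 - 108 = -147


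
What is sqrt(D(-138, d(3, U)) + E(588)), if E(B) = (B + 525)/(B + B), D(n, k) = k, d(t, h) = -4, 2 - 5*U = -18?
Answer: 3*I*sqrt(266)/28 ≈ 1.7474*I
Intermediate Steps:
U = 4 (U = 2/5 - 1/5*(-18) = 2/5 + 18/5 = 4)
E(B) = (525 + B)/(2*B) (E(B) = (525 + B)/((2*B)) = (525 + B)*(1/(2*B)) = (525 + B)/(2*B))
sqrt(D(-138, d(3, U)) + E(588)) = sqrt(-4 + (1/2)*(525 + 588)/588) = sqrt(-4 + (1/2)*(1/588)*1113) = sqrt(-4 + 53/56) = sqrt(-171/56) = 3*I*sqrt(266)/28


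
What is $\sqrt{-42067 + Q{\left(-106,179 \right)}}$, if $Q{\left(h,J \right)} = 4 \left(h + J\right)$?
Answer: $5 i \sqrt{1671} \approx 204.39 i$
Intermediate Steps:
$Q{\left(h,J \right)} = 4 J + 4 h$ ($Q{\left(h,J \right)} = 4 \left(J + h\right) = 4 J + 4 h$)
$\sqrt{-42067 + Q{\left(-106,179 \right)}} = \sqrt{-42067 + \left(4 \cdot 179 + 4 \left(-106\right)\right)} = \sqrt{-42067 + \left(716 - 424\right)} = \sqrt{-42067 + 292} = \sqrt{-41775} = 5 i \sqrt{1671}$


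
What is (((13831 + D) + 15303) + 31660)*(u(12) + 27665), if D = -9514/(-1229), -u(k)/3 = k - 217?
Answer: 2113232615200/1229 ≈ 1.7195e+9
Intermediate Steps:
u(k) = 651 - 3*k (u(k) = -3*(k - 217) = -3*(-217 + k) = 651 - 3*k)
D = 9514/1229 (D = -9514*(-1/1229) = 9514/1229 ≈ 7.7413)
(((13831 + D) + 15303) + 31660)*(u(12) + 27665) = (((13831 + 9514/1229) + 15303) + 31660)*((651 - 3*12) + 27665) = ((17007813/1229 + 15303) + 31660)*((651 - 36) + 27665) = (35815200/1229 + 31660)*(615 + 27665) = (74725340/1229)*28280 = 2113232615200/1229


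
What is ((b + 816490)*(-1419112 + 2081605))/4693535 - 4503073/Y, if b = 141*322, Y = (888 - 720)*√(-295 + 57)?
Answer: 570997416756/4693535 + 4503073*I*√238/39984 ≈ 1.2166e+5 + 1737.4*I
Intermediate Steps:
Y = 168*I*√238 (Y = 168*√(-238) = 168*(I*√238) = 168*I*√238 ≈ 2591.8*I)
b = 45402
((b + 816490)*(-1419112 + 2081605))/4693535 - 4503073/Y = ((45402 + 816490)*(-1419112 + 2081605))/4693535 - 4503073*(-I*√238/39984) = (861892*662493)*(1/4693535) - (-4503073)*I*√238/39984 = 570997416756*(1/4693535) + 4503073*I*√238/39984 = 570997416756/4693535 + 4503073*I*√238/39984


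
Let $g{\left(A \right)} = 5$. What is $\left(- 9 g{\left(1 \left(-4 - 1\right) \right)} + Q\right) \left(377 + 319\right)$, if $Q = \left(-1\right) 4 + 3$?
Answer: $-32016$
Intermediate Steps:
$Q = -1$ ($Q = -4 + 3 = -1$)
$\left(- 9 g{\left(1 \left(-4 - 1\right) \right)} + Q\right) \left(377 + 319\right) = \left(\left(-9\right) 5 - 1\right) \left(377 + 319\right) = \left(-45 - 1\right) 696 = \left(-46\right) 696 = -32016$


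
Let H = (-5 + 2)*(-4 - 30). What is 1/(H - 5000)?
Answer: -1/4898 ≈ -0.00020417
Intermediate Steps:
H = 102 (H = -3*(-34) = 102)
1/(H - 5000) = 1/(102 - 5000) = 1/(-4898) = -1/4898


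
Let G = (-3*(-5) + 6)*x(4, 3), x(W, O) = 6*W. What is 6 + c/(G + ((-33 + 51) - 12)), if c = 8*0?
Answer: 6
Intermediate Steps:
c = 0
G = 504 (G = (-3*(-5) + 6)*(6*4) = (15 + 6)*24 = 21*24 = 504)
6 + c/(G + ((-33 + 51) - 12)) = 6 + 0/(504 + ((-33 + 51) - 12)) = 6 + 0/(504 + (18 - 12)) = 6 + 0/(504 + 6) = 6 + 0/510 = 6 + (1/510)*0 = 6 + 0 = 6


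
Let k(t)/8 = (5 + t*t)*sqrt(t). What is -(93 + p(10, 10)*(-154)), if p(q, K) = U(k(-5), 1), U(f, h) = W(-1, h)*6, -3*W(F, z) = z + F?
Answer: -93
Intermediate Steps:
k(t) = 8*sqrt(t)*(5 + t**2) (k(t) = 8*((5 + t*t)*sqrt(t)) = 8*((5 + t**2)*sqrt(t)) = 8*(sqrt(t)*(5 + t**2)) = 8*sqrt(t)*(5 + t**2))
W(F, z) = -F/3 - z/3 (W(F, z) = -(z + F)/3 = -(F + z)/3 = -F/3 - z/3)
U(f, h) = 2 - 2*h (U(f, h) = (-1/3*(-1) - h/3)*6 = (1/3 - h/3)*6 = 2 - 2*h)
p(q, K) = 0 (p(q, K) = 2 - 2*1 = 2 - 2 = 0)
-(93 + p(10, 10)*(-154)) = -(93 + 0*(-154)) = -(93 + 0) = -1*93 = -93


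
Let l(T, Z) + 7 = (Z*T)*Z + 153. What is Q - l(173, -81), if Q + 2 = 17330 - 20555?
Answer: -1138426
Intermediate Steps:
l(T, Z) = 146 + T*Z² (l(T, Z) = -7 + ((Z*T)*Z + 153) = -7 + ((T*Z)*Z + 153) = -7 + (T*Z² + 153) = -7 + (153 + T*Z²) = 146 + T*Z²)
Q = -3227 (Q = -2 + (17330 - 20555) = -2 - 3225 = -3227)
Q - l(173, -81) = -3227 - (146 + 173*(-81)²) = -3227 - (146 + 173*6561) = -3227 - (146 + 1135053) = -3227 - 1*1135199 = -3227 - 1135199 = -1138426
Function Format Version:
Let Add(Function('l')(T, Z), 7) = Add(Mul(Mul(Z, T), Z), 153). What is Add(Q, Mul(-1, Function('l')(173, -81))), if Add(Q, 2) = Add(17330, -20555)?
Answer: -1138426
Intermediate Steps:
Function('l')(T, Z) = Add(146, Mul(T, Pow(Z, 2))) (Function('l')(T, Z) = Add(-7, Add(Mul(Mul(Z, T), Z), 153)) = Add(-7, Add(Mul(Mul(T, Z), Z), 153)) = Add(-7, Add(Mul(T, Pow(Z, 2)), 153)) = Add(-7, Add(153, Mul(T, Pow(Z, 2)))) = Add(146, Mul(T, Pow(Z, 2))))
Q = -3227 (Q = Add(-2, Add(17330, -20555)) = Add(-2, -3225) = -3227)
Add(Q, Mul(-1, Function('l')(173, -81))) = Add(-3227, Mul(-1, Add(146, Mul(173, Pow(-81, 2))))) = Add(-3227, Mul(-1, Add(146, Mul(173, 6561)))) = Add(-3227, Mul(-1, Add(146, 1135053))) = Add(-3227, Mul(-1, 1135199)) = Add(-3227, -1135199) = -1138426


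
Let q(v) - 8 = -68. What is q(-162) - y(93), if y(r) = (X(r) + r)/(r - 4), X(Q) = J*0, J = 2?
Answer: -5433/89 ≈ -61.045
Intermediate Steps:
q(v) = -60 (q(v) = 8 - 68 = -60)
X(Q) = 0 (X(Q) = 2*0 = 0)
y(r) = r/(-4 + r) (y(r) = (0 + r)/(r - 4) = r/(-4 + r))
q(-162) - y(93) = -60 - 93/(-4 + 93) = -60 - 93/89 = -5433/89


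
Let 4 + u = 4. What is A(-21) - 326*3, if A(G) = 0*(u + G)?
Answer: -978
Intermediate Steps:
u = 0 (u = -4 + 4 = 0)
A(G) = 0 (A(G) = 0*(0 + G) = 0*G = 0)
A(-21) - 326*3 = 0 - 326*3 = 0 - 978 = -978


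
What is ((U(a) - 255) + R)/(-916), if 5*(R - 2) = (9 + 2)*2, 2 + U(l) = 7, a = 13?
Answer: 609/2290 ≈ 0.26594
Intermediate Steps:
U(l) = 5 (U(l) = -2 + 7 = 5)
R = 32/5 (R = 2 + ((9 + 2)*2)/5 = 2 + (11*2)/5 = 2 + (⅕)*22 = 2 + 22/5 = 32/5 ≈ 6.4000)
((U(a) - 255) + R)/(-916) = ((5 - 255) + 32/5)/(-916) = (-250 + 32/5)*(-1/916) = -1218/5*(-1/916) = 609/2290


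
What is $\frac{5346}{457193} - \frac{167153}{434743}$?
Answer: $- \frac{6736095041}{18069223309} \approx -0.37279$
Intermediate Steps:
$\frac{5346}{457193} - \frac{167153}{434743} = 5346 \cdot \frac{1}{457193} - \frac{167153}{434743} = \frac{486}{41563} - \frac{167153}{434743} = - \frac{6736095041}{18069223309}$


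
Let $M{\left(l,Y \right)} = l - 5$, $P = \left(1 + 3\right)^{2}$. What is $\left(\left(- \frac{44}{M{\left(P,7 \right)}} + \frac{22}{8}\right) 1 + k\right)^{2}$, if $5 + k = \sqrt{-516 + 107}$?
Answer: $\frac{\left(-25 + 4 i \sqrt{409}\right)^{2}}{16} \approx -369.94 - 252.8 i$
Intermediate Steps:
$P = 16$ ($P = 4^{2} = 16$)
$M{\left(l,Y \right)} = -5 + l$ ($M{\left(l,Y \right)} = l - 5 = -5 + l$)
$k = -5 + i \sqrt{409}$ ($k = -5 + \sqrt{-516 + 107} = -5 + \sqrt{-409} = -5 + i \sqrt{409} \approx -5.0 + 20.224 i$)
$\left(\left(- \frac{44}{M{\left(P,7 \right)}} + \frac{22}{8}\right) 1 + k\right)^{2} = \left(\left(- \frac{44}{-5 + 16} + \frac{22}{8}\right) 1 - \left(5 - i \sqrt{409}\right)\right)^{2} = \left(\left(- \frac{44}{11} + 22 \cdot \frac{1}{8}\right) 1 - \left(5 - i \sqrt{409}\right)\right)^{2} = \left(\left(\left(-44\right) \frac{1}{11} + \frac{11}{4}\right) 1 - \left(5 - i \sqrt{409}\right)\right)^{2} = \left(\left(-4 + \frac{11}{4}\right) 1 - \left(5 - i \sqrt{409}\right)\right)^{2} = \left(\left(- \frac{5}{4}\right) 1 - \left(5 - i \sqrt{409}\right)\right)^{2} = \left(- \frac{5}{4} - \left(5 - i \sqrt{409}\right)\right)^{2} = \left(- \frac{25}{4} + i \sqrt{409}\right)^{2}$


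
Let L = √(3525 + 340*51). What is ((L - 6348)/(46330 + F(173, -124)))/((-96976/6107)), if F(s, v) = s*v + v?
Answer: 9691809/600135976 - 6107*√20865/2400543904 ≈ 0.015782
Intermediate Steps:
L = √20865 (L = √(3525 + 17340) = √20865 ≈ 144.45)
F(s, v) = v + s*v
((L - 6348)/(46330 + F(173, -124)))/((-96976/6107)) = ((√20865 - 6348)/(46330 - 124*(1 + 173)))/((-96976/6107)) = ((-6348 + √20865)/(46330 - 124*174))/((-96976*1/6107)) = ((-6348 + √20865)/(46330 - 21576))/(-96976/6107) = ((-6348 + √20865)/24754)*(-6107/96976) = ((-6348 + √20865)*(1/24754))*(-6107/96976) = (-3174/12377 + √20865/24754)*(-6107/96976) = 9691809/600135976 - 6107*√20865/2400543904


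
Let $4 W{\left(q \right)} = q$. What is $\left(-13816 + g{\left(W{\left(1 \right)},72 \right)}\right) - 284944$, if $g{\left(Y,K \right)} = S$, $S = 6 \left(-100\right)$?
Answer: $-299360$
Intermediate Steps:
$W{\left(q \right)} = \frac{q}{4}$
$S = -600$
$g{\left(Y,K \right)} = -600$
$\left(-13816 + g{\left(W{\left(1 \right)},72 \right)}\right) - 284944 = \left(-13816 - 600\right) - 284944 = -14416 - 284944 = -299360$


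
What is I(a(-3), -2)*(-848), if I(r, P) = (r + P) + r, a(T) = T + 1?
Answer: 5088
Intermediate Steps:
a(T) = 1 + T
I(r, P) = P + 2*r (I(r, P) = (P + r) + r = P + 2*r)
I(a(-3), -2)*(-848) = (-2 + 2*(1 - 3))*(-848) = (-2 + 2*(-2))*(-848) = (-2 - 4)*(-848) = -6*(-848) = 5088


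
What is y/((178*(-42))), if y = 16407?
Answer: -5469/2492 ≈ -2.1946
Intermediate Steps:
y/((178*(-42))) = 16407/((178*(-42))) = 16407/(-7476) = 16407*(-1/7476) = -5469/2492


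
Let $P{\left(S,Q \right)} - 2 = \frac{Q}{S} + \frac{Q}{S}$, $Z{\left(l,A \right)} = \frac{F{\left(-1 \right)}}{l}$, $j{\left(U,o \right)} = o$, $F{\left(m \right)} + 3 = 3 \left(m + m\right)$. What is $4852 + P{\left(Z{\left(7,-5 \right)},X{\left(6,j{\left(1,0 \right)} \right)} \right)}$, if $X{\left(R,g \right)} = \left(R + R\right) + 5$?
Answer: $\frac{43448}{9} \approx 4827.6$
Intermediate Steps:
$F{\left(m \right)} = -3 + 6 m$ ($F{\left(m \right)} = -3 + 3 \left(m + m\right) = -3 + 3 \cdot 2 m = -3 + 6 m$)
$X{\left(R,g \right)} = 5 + 2 R$ ($X{\left(R,g \right)} = 2 R + 5 = 5 + 2 R$)
$Z{\left(l,A \right)} = - \frac{9}{l}$ ($Z{\left(l,A \right)} = \frac{-3 + 6 \left(-1\right)}{l} = \frac{-3 - 6}{l} = - \frac{9}{l}$)
$P{\left(S,Q \right)} = 2 + \frac{2 Q}{S}$ ($P{\left(S,Q \right)} = 2 + \left(\frac{Q}{S} + \frac{Q}{S}\right) = 2 + \frac{2 Q}{S}$)
$4852 + P{\left(Z{\left(7,-5 \right)},X{\left(6,j{\left(1,0 \right)} \right)} \right)} = 4852 + \left(2 + \frac{2 \left(5 + 2 \cdot 6\right)}{\left(-9\right) \frac{1}{7}}\right) = 4852 + \left(2 + \frac{2 \left(5 + 12\right)}{\left(-9\right) \frac{1}{7}}\right) = 4852 + \left(2 + 2 \cdot 17 \frac{1}{- \frac{9}{7}}\right) = 4852 + \left(2 + 2 \cdot 17 \left(- \frac{7}{9}\right)\right) = 4852 + \left(2 - \frac{238}{9}\right) = 4852 - \frac{220}{9} = \frac{43448}{9}$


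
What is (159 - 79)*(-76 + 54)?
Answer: -1760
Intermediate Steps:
(159 - 79)*(-76 + 54) = 80*(-22) = -1760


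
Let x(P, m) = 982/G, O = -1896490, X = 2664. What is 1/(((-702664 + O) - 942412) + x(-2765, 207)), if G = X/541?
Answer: -1332/4717100281 ≈ -2.8238e-7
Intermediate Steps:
G = 2664/541 ≈ 4.9242
x(P, m) = 265631/1332 (x(P, m) = 982/(2664/541) = 982*(541/2664) = 265631/1332)
1/(((-702664 + O) - 942412) + x(-2765, 207)) = 1/(((-702664 - 1896490) - 942412) + 265631/1332) = 1/((-2599154 - 942412) + 265631/1332) = 1/(-3541566 + 265631/1332) = 1/(-4717100281/1332) = -1332/4717100281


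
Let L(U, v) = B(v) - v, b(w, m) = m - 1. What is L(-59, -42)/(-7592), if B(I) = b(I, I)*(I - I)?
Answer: -21/3796 ≈ -0.0055321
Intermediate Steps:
b(w, m) = -1 + m
B(I) = 0 (B(I) = (-1 + I)*(I - I) = (-1 + I)*0 = 0)
L(U, v) = -v (L(U, v) = 0 - v = -v)
L(-59, -42)/(-7592) = -1*(-42)/(-7592) = 42*(-1/7592) = -21/3796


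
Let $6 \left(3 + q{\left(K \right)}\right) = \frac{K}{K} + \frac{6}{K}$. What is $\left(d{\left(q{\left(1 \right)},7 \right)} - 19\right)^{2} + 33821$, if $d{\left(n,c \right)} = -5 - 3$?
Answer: $34550$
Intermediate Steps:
$q{\left(K \right)} = - \frac{17}{6} + \frac{1}{K}$ ($q{\left(K \right)} = -3 + \frac{\frac{K}{K} + \frac{6}{K}}{6} = -3 + \frac{1 + \frac{6}{K}}{6} = -3 + \left(\frac{1}{6} + \frac{1}{K}\right) = - \frac{17}{6} + \frac{1}{K}$)
$d{\left(n,c \right)} = -8$ ($d{\left(n,c \right)} = -5 - 3 = -8$)
$\left(d{\left(q{\left(1 \right)},7 \right)} - 19\right)^{2} + 33821 = \left(-8 - 19\right)^{2} + 33821 = \left(-27\right)^{2} + 33821 = 729 + 33821 = 34550$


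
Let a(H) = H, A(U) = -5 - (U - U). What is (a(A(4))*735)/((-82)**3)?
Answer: 3675/551368 ≈ 0.0066652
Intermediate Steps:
A(U) = -5 (A(U) = -5 - 1*0 = -5 + 0 = -5)
(a(A(4))*735)/((-82)**3) = (-5*735)/((-82)**3) = -3675/(-551368) = -3675*(-1/551368) = 3675/551368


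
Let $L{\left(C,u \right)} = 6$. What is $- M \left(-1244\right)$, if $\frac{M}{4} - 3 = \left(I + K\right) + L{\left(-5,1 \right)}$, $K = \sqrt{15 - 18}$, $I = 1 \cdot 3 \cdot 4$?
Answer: $104496 + 4976 i \sqrt{3} \approx 1.045 \cdot 10^{5} + 8618.7 i$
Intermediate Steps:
$I = 12$ ($I = 3 \cdot 4 = 12$)
$K = i \sqrt{3}$ ($K = \sqrt{-3} = i \sqrt{3} \approx 1.732 i$)
$M = 84 + 4 i \sqrt{3}$ ($M = 12 + 4 \left(\left(12 + i \sqrt{3}\right) + 6\right) = 12 + 4 \left(18 + i \sqrt{3}\right) = 12 + \left(72 + 4 i \sqrt{3}\right) = 84 + 4 i \sqrt{3} \approx 84.0 + 6.9282 i$)
$- M \left(-1244\right) = - (84 + 4 i \sqrt{3}) \left(-1244\right) = \left(-84 - 4 i \sqrt{3}\right) \left(-1244\right) = 104496 + 4976 i \sqrt{3}$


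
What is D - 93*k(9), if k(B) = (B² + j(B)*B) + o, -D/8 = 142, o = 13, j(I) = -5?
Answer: -5693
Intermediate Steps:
D = -1136 (D = -8*142 = -1136)
k(B) = 13 + B² - 5*B (k(B) = (B² - 5*B) + 13 = 13 + B² - 5*B)
D - 93*k(9) = -1136 - 93*(13 + 9² - 5*9) = -1136 - 93*(13 + 81 - 45) = -1136 - 93*49 = -1136 - 4557 = -5693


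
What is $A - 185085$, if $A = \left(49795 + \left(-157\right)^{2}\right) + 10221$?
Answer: $-100420$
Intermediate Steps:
$A = 84665$ ($A = \left(49795 + 24649\right) + 10221 = 74444 + 10221 = 84665$)
$A - 185085 = 84665 - 185085 = -100420$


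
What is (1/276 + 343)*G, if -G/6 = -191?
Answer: 18081779/46 ≈ 3.9308e+5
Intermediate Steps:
G = 1146 (G = -6*(-191) = 1146)
(1/276 + 343)*G = (1/276 + 343)*1146 = (94669/276)*1146 = 18081779/46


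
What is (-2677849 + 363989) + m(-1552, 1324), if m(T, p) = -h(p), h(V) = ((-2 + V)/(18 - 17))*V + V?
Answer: -4065512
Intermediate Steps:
h(V) = V + V*(-2 + V) (h(V) = ((-2 + V)/1)*V + V = ((-2 + V)*1)*V + V = (-2 + V)*V + V = V*(-2 + V) + V = V + V*(-2 + V))
m(T, p) = -p*(-1 + p)
(-2677849 + 363989) + m(-1552, 1324) = (-2677849 + 363989) + 1324*(1 - 1*1324) = -2313860 + 1324*(1 - 1324) = -2313860 + 1324*(-1323) = -2313860 - 1751652 = -4065512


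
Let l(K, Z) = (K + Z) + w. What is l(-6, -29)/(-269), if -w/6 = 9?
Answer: 89/269 ≈ 0.33085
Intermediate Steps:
w = -54 (w = -6*9 = -54)
l(K, Z) = -54 + K + Z (l(K, Z) = (K + Z) - 54 = -54 + K + Z)
l(-6, -29)/(-269) = (-54 - 6 - 29)/(-269) = -89*(-1/269) = 89/269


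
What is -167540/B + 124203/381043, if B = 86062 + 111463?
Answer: -7861349329/15053103715 ≈ -0.52224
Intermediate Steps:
B = 197525
-167540/B + 124203/381043 = -167540/197525 + 124203/381043 = -167540*1/197525 + 124203*(1/381043) = -33508/39505 + 124203/381043 = -7861349329/15053103715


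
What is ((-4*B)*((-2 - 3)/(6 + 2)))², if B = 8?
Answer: 400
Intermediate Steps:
((-4*B)*((-2 - 3)/(6 + 2)))² = ((-4*8)*((-2 - 3)/(6 + 2)))² = (-(-160)/8)² = (-32*(-5/8))² = 20² = 400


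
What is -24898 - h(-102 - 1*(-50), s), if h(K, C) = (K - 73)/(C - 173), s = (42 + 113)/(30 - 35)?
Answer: -5079317/204 ≈ -24899.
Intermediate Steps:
s = -31 (s = 155/(-5) = 155*(-⅕) = -31)
h(K, C) = (-73 + K)/(-173 + C)
-24898 - h(-102 - 1*(-50), s) = -24898 - (-73 + (-102 - 1*(-50)))/(-173 - 31) = -24898 - (-73 + (-102 + 50))/(-204) = -24898 - (-1)*(-73 - 52)/204 = -24898 - (-1)*(-125)/204 = -24898 - 1*125/204 = -24898 - 125/204 = -5079317/204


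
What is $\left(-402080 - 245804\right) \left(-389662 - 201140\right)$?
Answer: $382771162968$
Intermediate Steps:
$\left(-402080 - 245804\right) \left(-389662 - 201140\right) = \left(-647884\right) \left(-590802\right) = 382771162968$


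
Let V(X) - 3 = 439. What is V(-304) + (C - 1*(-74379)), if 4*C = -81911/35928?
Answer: 10752593641/143712 ≈ 74820.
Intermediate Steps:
C = -81911/143712 (C = (-81911/35928)/4 = (-81911*1/35928)/4 = (1/4)*(-81911/35928) = -81911/143712 ≈ -0.56997)
V(X) = 442 (V(X) = 3 + 439 = 442)
V(-304) + (C - 1*(-74379)) = 442 + (-81911/143712 - 1*(-74379)) = 442 + (-81911/143712 + 74379) = 442 + 10689072937/143712 = 10752593641/143712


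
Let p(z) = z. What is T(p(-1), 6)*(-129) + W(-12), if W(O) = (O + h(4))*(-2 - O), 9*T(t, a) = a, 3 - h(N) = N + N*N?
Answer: -376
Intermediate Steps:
h(N) = 3 - N - N² (h(N) = 3 - (N + N*N) = 3 - (N + N²) = 3 + (-N - N²) = 3 - N - N²)
T(t, a) = a/9
W(O) = (-17 + O)*(-2 - O) (W(O) = (O + (3 - 1*4 - 1*4²))*(-2 - O) = (O + (3 - 4 - 1*16))*(-2 - O) = (O + (3 - 4 - 16))*(-2 - O) = (O - 17)*(-2 - O) = (-17 + O)*(-2 - O))
T(p(-1), 6)*(-129) + W(-12) = ((⅑)*6)*(-129) + (34 - 1*(-12)² + 15*(-12)) = (⅔)*(-129) + (34 - 1*144 - 180) = -86 + (34 - 144 - 180) = -86 - 290 = -376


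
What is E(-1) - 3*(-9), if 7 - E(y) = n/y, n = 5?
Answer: 39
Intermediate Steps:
E(y) = 7 - 5/y
E(-1) - 3*(-9) = (7 - 5/(-1)) - 3*(-9) = (7 - 5*(-1)) + 27 = (7 + 5) + 27 = 12 + 27 = 39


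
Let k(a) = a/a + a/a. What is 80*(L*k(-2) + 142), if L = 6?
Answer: 12320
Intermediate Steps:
k(a) = 2 (k(a) = 1 + 1 = 2)
80*(L*k(-2) + 142) = 80*(6*2 + 142) = 80*(12 + 142) = 80*154 = 12320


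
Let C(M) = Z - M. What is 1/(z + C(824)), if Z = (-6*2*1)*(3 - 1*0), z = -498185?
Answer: -1/499045 ≈ -2.0038e-6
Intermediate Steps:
Z = -36 (Z = (-12*1)*(3 + 0) = -12*3 = -36)
C(M) = -36 - M
1/(z + C(824)) = 1/(-498185 + (-36 - 1*824)) = 1/(-498185 + (-36 - 824)) = 1/(-498185 - 860) = 1/(-499045) = -1/499045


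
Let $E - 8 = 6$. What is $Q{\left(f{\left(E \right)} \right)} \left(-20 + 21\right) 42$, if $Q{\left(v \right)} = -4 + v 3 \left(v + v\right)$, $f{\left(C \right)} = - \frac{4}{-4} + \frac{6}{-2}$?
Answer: $840$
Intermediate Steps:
$E = 14$ ($E = 8 + 6 = 14$)
$f{\left(C \right)} = -2$ ($f{\left(C \right)} = \left(-4\right) \left(- \frac{1}{4}\right) + 6 \left(- \frac{1}{2}\right) = 1 - 3 = -2$)
$Q{\left(v \right)} = -4 + 6 v^{2}$ ($Q{\left(v \right)} = -4 + v 3 \cdot 2 v = -4 + v 6 v = -4 + 6 v^{2}$)
$Q{\left(f{\left(E \right)} \right)} \left(-20 + 21\right) 42 = \left(-4 + 6 \left(-2\right)^{2}\right) \left(-20 + 21\right) 42 = \left(-4 + 6 \cdot 4\right) 1 \cdot 42 = \left(-4 + 24\right) 1 \cdot 42 = 20 \cdot 1 \cdot 42 = 20 \cdot 42 = 840$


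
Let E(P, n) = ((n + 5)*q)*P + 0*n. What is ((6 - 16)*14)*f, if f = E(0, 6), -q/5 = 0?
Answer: 0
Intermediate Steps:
q = 0 (q = -5*0 = 0)
E(P, n) = 0 (E(P, n) = ((n + 5)*0)*P + 0*n = ((5 + n)*0)*P + 0 = 0*P + 0 = 0 + 0 = 0)
f = 0
((6 - 16)*14)*f = ((6 - 16)*14)*0 = -10*14*0 = -140*0 = 0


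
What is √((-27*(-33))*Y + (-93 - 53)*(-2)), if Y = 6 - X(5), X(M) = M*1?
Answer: 13*√7 ≈ 34.395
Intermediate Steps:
X(M) = M
Y = 1 (Y = 6 - 1*5 = 6 - 5 = 1)
√((-27*(-33))*Y + (-93 - 53)*(-2)) = √(-27*(-33)*1 + (-93 - 53)*(-2)) = √(891*1 - 146*(-2)) = √(891 + 292) = √1183 = 13*√7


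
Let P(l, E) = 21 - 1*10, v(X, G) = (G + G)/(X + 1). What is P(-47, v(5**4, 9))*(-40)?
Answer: -440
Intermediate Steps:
v(X, G) = 2*G/(1 + X) (v(X, G) = (2*G)/(1 + X) = 2*G/(1 + X))
P(l, E) = 11 (P(l, E) = 21 - 10 = 11)
P(-47, v(5**4, 9))*(-40) = 11*(-40) = -440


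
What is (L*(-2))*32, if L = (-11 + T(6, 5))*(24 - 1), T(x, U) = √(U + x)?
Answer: 16192 - 1472*√11 ≈ 11310.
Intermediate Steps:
L = -253 + 23*√11 (L = (-11 + √(5 + 6))*(24 - 1) = (-11 + √11)*23 = -253 + 23*√11 ≈ -176.72)
(L*(-2))*32 = ((-253 + 23*√11)*(-2))*32 = (506 - 46*√11)*32 = 16192 - 1472*√11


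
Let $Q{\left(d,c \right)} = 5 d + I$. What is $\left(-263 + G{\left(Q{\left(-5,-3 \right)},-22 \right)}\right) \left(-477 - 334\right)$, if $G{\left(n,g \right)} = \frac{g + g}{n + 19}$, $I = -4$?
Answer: $\frac{1048623}{5} \approx 2.0972 \cdot 10^{5}$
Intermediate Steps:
$Q{\left(d,c \right)} = -4 + 5 d$ ($Q{\left(d,c \right)} = 5 d - 4 = -4 + 5 d$)
$G{\left(n,g \right)} = \frac{2 g}{19 + n}$
$\left(-263 + G{\left(Q{\left(-5,-3 \right)},-22 \right)}\right) \left(-477 - 334\right) = \left(-263 + 2 \left(-22\right) \frac{1}{19 + \left(-4 + 5 \left(-5\right)\right)}\right) \left(-477 - 334\right) = \left(-263 + 2 \left(-22\right) \frac{1}{19 - 29}\right) \left(-811\right) = \left(-263 + 2 \left(-22\right) \frac{1}{-10}\right) \left(-811\right) = \left(-263 + 2 \left(-22\right) \left(- \frac{1}{10}\right)\right) \left(-811\right) = \left(-263 + \frac{22}{5}\right) \left(-811\right) = \left(- \frac{1293}{5}\right) \left(-811\right) = \frac{1048623}{5}$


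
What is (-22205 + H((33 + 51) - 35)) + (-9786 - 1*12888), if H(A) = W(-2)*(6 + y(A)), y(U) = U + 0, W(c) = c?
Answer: -44989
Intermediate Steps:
y(U) = U
H(A) = -12 - 2*A (H(A) = -2*(6 + A) = -12 - 2*A)
(-22205 + H((33 + 51) - 35)) + (-9786 - 1*12888) = (-22205 + (-12 - 2*((33 + 51) - 35))) + (-9786 - 1*12888) = (-22205 + (-12 - 2*(84 - 35))) + (-9786 - 12888) = (-22205 + (-12 - 2*49)) - 22674 = (-22205 + (-12 - 98)) - 22674 = (-22205 - 110) - 22674 = -22315 - 22674 = -44989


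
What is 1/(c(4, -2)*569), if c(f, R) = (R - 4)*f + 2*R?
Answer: -1/15932 ≈ -6.2767e-5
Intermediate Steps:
c(f, R) = 2*R + f*(-4 + R) (c(f, R) = (-4 + R)*f + 2*R = f*(-4 + R) + 2*R = 2*R + f*(-4 + R))
1/(c(4, -2)*569) = 1/((-4*4 + 2*(-2) - 2*4)*569) = 1/((-16 - 4 - 8)*569) = 1/(-28*569) = 1/(-15932) = -1/15932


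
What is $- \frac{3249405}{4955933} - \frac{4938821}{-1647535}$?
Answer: $\frac{19122957508318}{8165073075155} \approx 2.342$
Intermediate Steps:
$- \frac{3249405}{4955933} - \frac{4938821}{-1647535} = \left(-3249405\right) \frac{1}{4955933} - - \frac{4938821}{1647535} = - \frac{3249405}{4955933} + \frac{4938821}{1647535} = \frac{19122957508318}{8165073075155}$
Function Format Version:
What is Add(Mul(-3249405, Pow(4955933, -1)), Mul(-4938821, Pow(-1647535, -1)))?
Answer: Rational(19122957508318, 8165073075155) ≈ 2.3420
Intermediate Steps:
Add(Mul(-3249405, Pow(4955933, -1)), Mul(-4938821, Pow(-1647535, -1))) = Add(Mul(-3249405, Rational(1, 4955933)), Mul(-4938821, Rational(-1, 1647535))) = Add(Rational(-3249405, 4955933), Rational(4938821, 1647535)) = Rational(19122957508318, 8165073075155)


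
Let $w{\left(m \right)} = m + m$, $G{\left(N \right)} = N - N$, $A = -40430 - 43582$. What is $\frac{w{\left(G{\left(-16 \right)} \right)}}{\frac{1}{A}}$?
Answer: $0$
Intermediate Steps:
$A = -84012$ ($A = -40430 - 43582 = -84012$)
$G{\left(N \right)} = 0$
$w{\left(m \right)} = 2 m$
$\frac{w{\left(G{\left(-16 \right)} \right)}}{\frac{1}{A}} = \frac{2 \cdot 0}{\frac{1}{-84012}} = \frac{0}{- \frac{1}{84012}} = 0 \left(-84012\right) = 0$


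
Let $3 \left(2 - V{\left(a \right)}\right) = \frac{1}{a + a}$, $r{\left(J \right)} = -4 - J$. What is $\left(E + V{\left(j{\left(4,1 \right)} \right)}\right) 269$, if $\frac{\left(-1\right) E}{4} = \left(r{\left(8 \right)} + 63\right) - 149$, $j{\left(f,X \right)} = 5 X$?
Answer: $\frac{3179311}{30} \approx 1.0598 \cdot 10^{5}$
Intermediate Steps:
$V{\left(a \right)} = 2 - \frac{1}{6 a}$ ($V{\left(a \right)} = 2 - \frac{1}{3 \left(a + a\right)} = 2 - \frac{1}{3 \cdot 2 a} = 2 - \frac{\frac{1}{2} \frac{1}{a}}{3} = 2 - \frac{1}{6 a}$)
$E = 392$ ($E = - 4 \left(\left(\left(-4 - 8\right) + 63\right) - 149\right) = - 4 \left(\left(-12 + 63\right) - 149\right) = - 4 \left(51 - 149\right) = \left(-4\right) \left(-98\right) = 392$)
$\left(E + V{\left(j{\left(4,1 \right)} \right)}\right) 269 = \left(392 + \left(2 - \frac{1}{6 \cdot 5 \cdot 1}\right)\right) 269 = \left(392 + \left(2 - \frac{1}{6 \cdot 5}\right)\right) 269 = \left(392 + \left(2 - \frac{1}{30}\right)\right) 269 = \left(392 + \frac{59}{30}\right) 269 = \frac{11819}{30} \cdot 269 = \frac{3179311}{30}$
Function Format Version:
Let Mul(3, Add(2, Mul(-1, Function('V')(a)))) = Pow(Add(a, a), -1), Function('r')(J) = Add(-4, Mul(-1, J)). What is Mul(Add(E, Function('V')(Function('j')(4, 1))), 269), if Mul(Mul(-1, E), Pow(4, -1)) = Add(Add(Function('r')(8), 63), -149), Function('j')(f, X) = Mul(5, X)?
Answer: Rational(3179311, 30) ≈ 1.0598e+5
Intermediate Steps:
Function('V')(a) = Add(2, Mul(Rational(-1, 6), Pow(a, -1))) (Function('V')(a) = Add(2, Mul(Rational(-1, 3), Pow(Add(a, a), -1))) = Add(2, Mul(Rational(-1, 3), Pow(Mul(2, a), -1))) = Add(2, Mul(Rational(-1, 3), Mul(Rational(1, 2), Pow(a, -1)))) = Add(2, Mul(Rational(-1, 6), Pow(a, -1))))
E = 392 (E = Mul(-4, Add(Add(Add(-4, Mul(-1, 8)), 63), -149)) = Mul(-4, Add(Add(Add(-4, -8), 63), -149)) = Mul(-4, Add(Add(-12, 63), -149)) = Mul(-4, Add(51, -149)) = Mul(-4, -98) = 392)
Mul(Add(E, Function('V')(Function('j')(4, 1))), 269) = Mul(Add(392, Add(2, Mul(Rational(-1, 6), Pow(Mul(5, 1), -1)))), 269) = Mul(Add(392, Add(2, Mul(Rational(-1, 6), Pow(5, -1)))), 269) = Mul(Add(392, Add(2, Mul(Rational(-1, 6), Rational(1, 5)))), 269) = Mul(Add(392, Add(2, Rational(-1, 30))), 269) = Mul(Add(392, Rational(59, 30)), 269) = Mul(Rational(11819, 30), 269) = Rational(3179311, 30)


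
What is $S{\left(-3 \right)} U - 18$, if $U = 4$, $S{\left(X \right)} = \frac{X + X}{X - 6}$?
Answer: $- \frac{46}{3} \approx -15.333$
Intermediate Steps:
$S{\left(X \right)} = \frac{2 X}{-6 + X}$
$S{\left(-3 \right)} U - 18 = 2 \left(-3\right) \frac{1}{-6 - 3} \cdot 4 - 18 = 2 \left(-3\right) \frac{1}{-9} \cdot 4 - 18 = 2 \left(-3\right) \left(- \frac{1}{9}\right) 4 - 18 = \frac{2}{3} \cdot 4 - 18 = \frac{8}{3} - 18 = - \frac{46}{3}$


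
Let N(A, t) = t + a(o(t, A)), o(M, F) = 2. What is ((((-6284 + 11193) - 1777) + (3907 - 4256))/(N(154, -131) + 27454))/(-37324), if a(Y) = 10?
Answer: -2783/1020176892 ≈ -2.7280e-6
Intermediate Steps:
N(A, t) = 10 + t (N(A, t) = t + 10 = 10 + t)
((((-6284 + 11193) - 1777) + (3907 - 4256))/(N(154, -131) + 27454))/(-37324) = ((((-6284 + 11193) - 1777) + (3907 - 4256))/((10 - 131) + 27454))/(-37324) = (((4909 - 1777) - 349)/(-121 + 27454))*(-1/37324) = ((3132 - 349)/27333)*(-1/37324) = (2783*(1/27333))*(-1/37324) = (2783/27333)*(-1/37324) = -2783/1020176892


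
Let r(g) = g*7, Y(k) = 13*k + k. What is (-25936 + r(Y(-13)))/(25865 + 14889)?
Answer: -13605/20377 ≈ -0.66766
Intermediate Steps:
Y(k) = 14*k
r(g) = 7*g
(-25936 + r(Y(-13)))/(25865 + 14889) = (-25936 + 7*(14*(-13)))/(25865 + 14889) = (-25936 + 7*(-182))/40754 = (-25936 - 1274)*(1/40754) = -27210*1/40754 = -13605/20377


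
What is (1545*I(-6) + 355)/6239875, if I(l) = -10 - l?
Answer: -233/249595 ≈ -0.00093351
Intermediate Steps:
(1545*I(-6) + 355)/6239875 = (1545*(-10 - 1*(-6)) + 355)/6239875 = (1545*(-10 + 6) + 355)*(1/6239875) = (1545*(-4) + 355)*(1/6239875) = (-6180 + 355)*(1/6239875) = -5825*1/6239875 = -233/249595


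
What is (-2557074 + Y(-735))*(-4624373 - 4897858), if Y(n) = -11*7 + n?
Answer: 24356781363666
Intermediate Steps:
Y(n) = -77 + n
(-2557074 + Y(-735))*(-4624373 - 4897858) = (-2557074 + (-77 - 735))*(-4624373 - 4897858) = (-2557074 - 812)*(-9522231) = -2557886*(-9522231) = 24356781363666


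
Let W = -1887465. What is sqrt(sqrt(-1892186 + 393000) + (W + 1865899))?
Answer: sqrt(-21566 + 23*I*sqrt(2834)) ≈ 4.1671 + 146.91*I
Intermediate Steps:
sqrt(sqrt(-1892186 + 393000) + (W + 1865899)) = sqrt(sqrt(-1892186 + 393000) + (-1887465 + 1865899)) = sqrt(sqrt(-1499186) - 21566) = sqrt(23*I*sqrt(2834) - 21566) = sqrt(-21566 + 23*I*sqrt(2834))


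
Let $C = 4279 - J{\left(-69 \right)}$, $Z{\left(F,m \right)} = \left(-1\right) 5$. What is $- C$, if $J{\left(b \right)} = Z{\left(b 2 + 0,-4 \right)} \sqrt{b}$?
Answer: $-4279 - 5 i \sqrt{69} \approx -4279.0 - 41.533 i$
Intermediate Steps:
$Z{\left(F,m \right)} = -5$
$J{\left(b \right)} = - 5 \sqrt{b}$
$C = 4279 + 5 i \sqrt{69}$ ($C = 4279 - - 5 \sqrt{-69} = 4279 - - 5 i \sqrt{69} = 4279 + 5 i \sqrt{69} \approx 4279.0 + 41.533 i$)
$- C = - (4279 + 5 i \sqrt{69}) = -4279 - 5 i \sqrt{69}$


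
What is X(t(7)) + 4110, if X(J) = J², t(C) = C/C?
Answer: 4111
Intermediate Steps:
t(C) = 1
X(t(7)) + 4110 = 1² + 4110 = 1 + 4110 = 4111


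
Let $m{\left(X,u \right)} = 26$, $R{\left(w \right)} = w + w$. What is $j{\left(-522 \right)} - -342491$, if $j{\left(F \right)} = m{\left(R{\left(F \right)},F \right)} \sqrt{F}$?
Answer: $342491 + 78 i \sqrt{58} \approx 3.4249 \cdot 10^{5} + 594.03 i$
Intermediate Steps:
$R{\left(w \right)} = 2 w$
$j{\left(F \right)} = 26 \sqrt{F}$
$j{\left(-522 \right)} - -342491 = 26 \sqrt{-522} - -342491 = 26 \cdot 3 i \sqrt{58} + 342491 = 78 i \sqrt{58} + 342491 = 342491 + 78 i \sqrt{58}$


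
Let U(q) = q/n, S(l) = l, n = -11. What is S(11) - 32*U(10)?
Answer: 441/11 ≈ 40.091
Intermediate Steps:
U(q) = -q/11 (U(q) = q/(-11) = q*(-1/11) = -q/11)
S(11) - 32*U(10) = 11 - (-32)*10/11 = 11 - 32*(-10/11) = 11 + 320/11 = 441/11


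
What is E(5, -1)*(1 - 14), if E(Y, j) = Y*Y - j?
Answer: -338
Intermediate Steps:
E(Y, j) = Y**2 - j
E(5, -1)*(1 - 14) = (5**2 - 1*(-1))*(1 - 14) = (25 + 1)*(-13) = 26*(-13) = -338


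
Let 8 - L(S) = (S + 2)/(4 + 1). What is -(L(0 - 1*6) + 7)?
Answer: -79/5 ≈ -15.800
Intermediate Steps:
L(S) = 38/5 - S/5 (L(S) = 8 - (S + 2)/(4 + 1) = 8 - (2 + S)/5 = 8 - (⅖ + S/5) = 8 + (-⅖ - S/5) = 38/5 - S/5)
-(L(0 - 1*6) + 7) = -((38/5 - (0 - 1*6)/5) + 7) = -((38/5 - (0 - 6)/5) + 7) = -((38/5 - ⅕*(-6)) + 7) = -((38/5 + 6/5) + 7) = -(44/5 + 7) = -1*79/5 = -79/5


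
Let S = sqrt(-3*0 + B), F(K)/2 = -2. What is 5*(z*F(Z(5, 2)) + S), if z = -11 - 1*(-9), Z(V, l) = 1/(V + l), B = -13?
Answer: 40 + 5*I*sqrt(13) ≈ 40.0 + 18.028*I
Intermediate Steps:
F(K) = -4 (F(K) = 2*(-2) = -4)
z = -2 (z = -11 + 9 = -2)
S = I*sqrt(13) (S = sqrt(-3*0 - 13) = sqrt(0 - 13) = sqrt(-13) = I*sqrt(13) ≈ 3.6056*I)
5*(z*F(Z(5, 2)) + S) = 5*(-2*(-4) + I*sqrt(13)) = 5*(8 + I*sqrt(13)) = 40 + 5*I*sqrt(13)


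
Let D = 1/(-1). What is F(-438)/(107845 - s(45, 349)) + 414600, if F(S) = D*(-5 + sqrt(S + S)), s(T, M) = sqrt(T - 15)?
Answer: 964404708173245/2326108799 + sqrt(30)/2326108799 - 43138*I*sqrt(219)/2326108799 - 6*I*sqrt(730)/11630543995 ≈ 4.146e+5 - 0.00027446*I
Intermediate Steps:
D = -1
s(T, M) = sqrt(-15 + T)
F(S) = 5 - sqrt(2)*sqrt(S) (F(S) = -(-5 + sqrt(S + S)) = -(-5 + sqrt(2*S)) = -(-5 + sqrt(2)*sqrt(S)) = 5 - sqrt(2)*sqrt(S))
F(-438)/(107845 - s(45, 349)) + 414600 = (5 - sqrt(2)*sqrt(-438))/(107845 - sqrt(-15 + 45)) + 414600 = (5 - sqrt(2)*I*sqrt(438))/(107845 - sqrt(30)) + 414600 = (5 - 2*I*sqrt(219))/(107845 - sqrt(30)) + 414600 = 414600 + (5 - 2*I*sqrt(219))/(107845 - sqrt(30))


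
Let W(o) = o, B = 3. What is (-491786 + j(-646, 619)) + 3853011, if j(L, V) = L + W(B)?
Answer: 3360582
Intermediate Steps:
j(L, V) = 3 + L (j(L, V) = L + 3 = 3 + L)
(-491786 + j(-646, 619)) + 3853011 = (-491786 + (3 - 646)) + 3853011 = (-491786 - 643) + 3853011 = -492429 + 3853011 = 3360582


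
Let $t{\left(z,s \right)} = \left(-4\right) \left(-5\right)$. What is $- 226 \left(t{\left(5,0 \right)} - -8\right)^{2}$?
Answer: $-177184$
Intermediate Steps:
$t{\left(z,s \right)} = 20$
$- 226 \left(t{\left(5,0 \right)} - -8\right)^{2} = - 226 \left(20 - -8\right)^{2} = - 226 \left(20 + 8\right)^{2} = - 226 \cdot 28^{2} = \left(-226\right) 784 = -177184$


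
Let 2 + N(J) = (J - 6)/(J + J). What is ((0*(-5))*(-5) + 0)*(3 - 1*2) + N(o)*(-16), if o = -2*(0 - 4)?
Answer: 30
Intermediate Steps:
o = 8 (o = -2*(-4) = 8)
N(J) = -2 + (-6 + J)/(2*J) (N(J) = -2 + (J - 6)/(J + J) = -2 + (-6 + J)/((2*J)) = -2 + (-6 + J)*(1/(2*J)) = -2 + (-6 + J)/(2*J))
((0*(-5))*(-5) + 0)*(3 - 1*2) + N(o)*(-16) = ((0*(-5))*(-5) + 0)*(3 - 1*2) + (-3/2 - 3/8)*(-16) = (0*(-5) + 0)*(3 - 2) + (-3/2 - 3*1/8)*(-16) = (0 + 0)*1 + (-3/2 - 3/8)*(-16) = 0*1 - 15/8*(-16) = 0 + 30 = 30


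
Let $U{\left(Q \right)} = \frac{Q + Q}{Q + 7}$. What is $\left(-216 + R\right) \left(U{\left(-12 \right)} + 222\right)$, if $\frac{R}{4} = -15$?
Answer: $- \frac{312984}{5} \approx -62597.0$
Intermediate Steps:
$R = -60$ ($R = 4 \left(-15\right) = -60$)
$U{\left(Q \right)} = \frac{2 Q}{7 + Q}$
$\left(-216 + R\right) \left(U{\left(-12 \right)} + 222\right) = \left(-216 - 60\right) \left(2 \left(-12\right) \frac{1}{7 - 12} + 222\right) = - 276 \left(2 \left(-12\right) \frac{1}{-5} + 222\right) = - 276 \left(2 \left(-12\right) \left(- \frac{1}{5}\right) + 222\right) = - 276 \left(\frac{24}{5} + 222\right) = \left(-276\right) \frac{1134}{5} = - \frac{312984}{5}$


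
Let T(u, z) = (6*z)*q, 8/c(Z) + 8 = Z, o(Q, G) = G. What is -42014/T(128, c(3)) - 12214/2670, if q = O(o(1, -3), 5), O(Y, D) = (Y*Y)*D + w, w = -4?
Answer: 14912493/145960 ≈ 102.17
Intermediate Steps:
c(Z) = 8/(-8 + Z)
O(Y, D) = -4 + D*Y**2 (O(Y, D) = (Y*Y)*D - 4 = Y**2*D - 4 = D*Y**2 - 4 = -4 + D*Y**2)
q = 41 (q = -4 + 5*(-3)**2 = -4 + 5*9 = -4 + 45 = 41)
T(u, z) = 246*z (T(u, z) = (6*z)*41 = 246*z)
-42014/T(128, c(3)) - 12214/2670 = -42014/(246*(8/(-8 + 3))) - 12214/2670 = -42014/(246*(8/(-5))) - 12214*1/2670 = -42014/(246*(8*(-1/5))) - 6107/1335 = -42014/(246*(-8/5)) - 6107/1335 = -42014/(-1968/5) - 6107/1335 = -42014*(-5/1968) - 6107/1335 = 105035/984 - 6107/1335 = 14912493/145960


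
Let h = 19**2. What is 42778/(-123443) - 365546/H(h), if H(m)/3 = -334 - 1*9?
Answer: 617535292/1740039 ≈ 354.90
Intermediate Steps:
h = 361
H(m) = -1029 (H(m) = 3*(-334 - 1*9) = 3*(-334 - 9) = 3*(-343) = -1029)
42778/(-123443) - 365546/H(h) = 42778/(-123443) - 365546/(-1029) = 42778*(-1/123443) - 365546*(-1/1029) = -586/1691 + 365546/1029 = 617535292/1740039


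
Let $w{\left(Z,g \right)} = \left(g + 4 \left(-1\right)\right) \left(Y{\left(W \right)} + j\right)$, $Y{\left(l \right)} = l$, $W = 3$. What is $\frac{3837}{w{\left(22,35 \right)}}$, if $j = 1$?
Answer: $\frac{3837}{124} \approx 30.944$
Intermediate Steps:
$w{\left(Z,g \right)} = -16 + 4 g$ ($w{\left(Z,g \right)} = \left(g + 4 \left(-1\right)\right) \left(3 + 1\right) = \left(g - 4\right) 4 = \left(-4 + g\right) 4 = -16 + 4 g$)
$\frac{3837}{w{\left(22,35 \right)}} = \frac{3837}{-16 + 4 \cdot 35} = \frac{3837}{-16 + 140} = \frac{3837}{124}$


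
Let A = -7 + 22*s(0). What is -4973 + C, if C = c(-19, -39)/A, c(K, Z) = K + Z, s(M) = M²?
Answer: -34753/7 ≈ -4964.7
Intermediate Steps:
A = -7 (A = -7 + 22*0² = -7 + 22*0 = -7 + 0 = -7)
C = 58/7 (C = (-19 - 39)/(-7) = -58*(-⅐) = 58/7 ≈ 8.2857)
-4973 + C = -4973 + 58/7 = -34753/7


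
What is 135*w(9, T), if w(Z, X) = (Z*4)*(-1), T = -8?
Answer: -4860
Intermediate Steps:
w(Z, X) = -4*Z (w(Z, X) = (4*Z)*(-1) = -4*Z)
135*w(9, T) = 135*(-4*9) = 135*(-36) = -4860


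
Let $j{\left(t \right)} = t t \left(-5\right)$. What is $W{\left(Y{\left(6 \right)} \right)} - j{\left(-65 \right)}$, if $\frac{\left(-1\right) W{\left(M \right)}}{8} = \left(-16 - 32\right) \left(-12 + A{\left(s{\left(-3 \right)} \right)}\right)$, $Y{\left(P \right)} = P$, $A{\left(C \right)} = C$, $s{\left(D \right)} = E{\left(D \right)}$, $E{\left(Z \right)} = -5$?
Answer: $14597$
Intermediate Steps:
$s{\left(D \right)} = -5$
$j{\left(t \right)} = - 5 t^{2}$ ($j{\left(t \right)} = t^{2} \left(-5\right) = - 5 t^{2}$)
$W{\left(M \right)} = -6528$ ($W{\left(M \right)} = - 8 \left(-16 - 32\right) \left(-12 - 5\right) = - 8 \left(\left(-48\right) \left(-17\right)\right) = \left(-8\right) 816 = -6528$)
$W{\left(Y{\left(6 \right)} \right)} - j{\left(-65 \right)} = -6528 - - 5 \left(-65\right)^{2} = -6528 - \left(-5\right) 4225 = -6528 - -21125 = -6528 + 21125 = 14597$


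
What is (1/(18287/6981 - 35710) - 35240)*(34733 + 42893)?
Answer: -681896932812900626/249273223 ≈ -2.7355e+9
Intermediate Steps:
(1/(18287/6981 - 35710) - 35240)*(34733 + 42893) = (1/(18287*(1/6981) - 35710) - 35240)*77626 = (1/(18287/6981 - 35710) - 35240)*77626 = (1/(-249273223/6981) - 35240)*77626 = (-6981/249273223 - 35240)*77626 = -8784388385501/249273223*77626 = -681896932812900626/249273223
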